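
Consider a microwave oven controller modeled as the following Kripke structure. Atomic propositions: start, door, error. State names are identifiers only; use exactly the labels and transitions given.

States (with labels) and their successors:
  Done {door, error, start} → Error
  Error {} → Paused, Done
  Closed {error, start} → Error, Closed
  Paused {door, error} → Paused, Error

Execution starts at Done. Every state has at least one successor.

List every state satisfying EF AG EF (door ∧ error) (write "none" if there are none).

{Done, Error, Closed, Paused}

States satisfying AG EF (door ∧ error): {Done, Error, Closed, Paused}.
States satisfying EF AG EF (door ∧ error): {Done, Error, Closed, Paused}.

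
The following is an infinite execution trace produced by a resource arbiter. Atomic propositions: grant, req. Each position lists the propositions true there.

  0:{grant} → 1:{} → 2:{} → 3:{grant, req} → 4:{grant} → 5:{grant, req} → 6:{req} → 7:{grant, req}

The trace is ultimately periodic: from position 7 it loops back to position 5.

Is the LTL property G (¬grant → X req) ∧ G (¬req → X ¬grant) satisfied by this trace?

Violated

¬grant → X req must hold at every position from 0 onward. It fails at position 1, so G (¬grant → X req) is false.
Positions where ¬grant holds: 1, 2, 6.
Check X req at each: 1→fails, 2→ok, 6→ok.
¬req → X ¬grant must hold at every position from 0 onward. It fails at position 2, so G (¬req → X ¬grant) is false.
Positions where ¬req holds: 0, 1, 2, 4.
Check X ¬grant at each: 0→ok, 1→ok, 2→fails, 4→fails.
At position 0: G (¬grant → X req) is false; G (¬req → X ¬grant) is false; so G (¬grant → X req) ∧ G (¬req → X ¬grant) is false.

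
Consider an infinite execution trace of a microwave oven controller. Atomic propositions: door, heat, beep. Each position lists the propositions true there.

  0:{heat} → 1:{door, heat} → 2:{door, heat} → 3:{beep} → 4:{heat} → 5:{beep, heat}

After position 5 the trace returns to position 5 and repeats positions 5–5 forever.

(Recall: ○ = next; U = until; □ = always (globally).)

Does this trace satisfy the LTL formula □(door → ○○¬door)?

door → ○○¬door holds at every position 0..5, and those are all positions ever visited, so □(door → ○○¬door) holds.
Positions where door holds: 1, 2.
Check ○○¬door at each: 1→ok, 2→ok.

Yes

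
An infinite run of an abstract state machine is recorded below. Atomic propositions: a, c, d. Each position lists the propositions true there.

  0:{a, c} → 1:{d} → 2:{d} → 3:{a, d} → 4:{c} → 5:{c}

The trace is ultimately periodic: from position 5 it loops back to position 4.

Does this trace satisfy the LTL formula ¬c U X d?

Satisfied

Walking from position 0: X d first holds at position 0, and ¬c holds at every earlier position along the way, so ¬c U X d holds.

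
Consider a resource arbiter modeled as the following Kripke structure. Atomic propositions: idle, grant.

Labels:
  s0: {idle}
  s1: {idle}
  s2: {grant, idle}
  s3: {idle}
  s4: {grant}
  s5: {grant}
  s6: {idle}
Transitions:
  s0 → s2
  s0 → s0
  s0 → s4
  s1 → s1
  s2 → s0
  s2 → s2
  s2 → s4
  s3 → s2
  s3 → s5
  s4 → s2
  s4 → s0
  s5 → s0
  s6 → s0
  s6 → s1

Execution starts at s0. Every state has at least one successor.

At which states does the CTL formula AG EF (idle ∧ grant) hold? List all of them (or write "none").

{s0, s2, s3, s4, s5}

States satisfying EF (idle ∧ grant): {s0, s2, s3, s4, s5, s6}.
States satisfying AG EF (idle ∧ grant): {s0, s2, s3, s4, s5}.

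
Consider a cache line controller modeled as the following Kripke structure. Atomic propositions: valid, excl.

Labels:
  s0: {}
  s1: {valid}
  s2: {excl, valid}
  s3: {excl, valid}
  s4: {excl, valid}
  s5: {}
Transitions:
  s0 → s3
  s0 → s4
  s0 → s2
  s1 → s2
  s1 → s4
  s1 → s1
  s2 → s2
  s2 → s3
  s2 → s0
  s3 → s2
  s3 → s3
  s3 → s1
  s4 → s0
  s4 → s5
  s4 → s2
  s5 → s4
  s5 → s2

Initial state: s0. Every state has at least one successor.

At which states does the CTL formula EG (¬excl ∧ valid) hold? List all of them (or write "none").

States satisfying ¬excl ∧ valid: {s1}.
States satisfying EG (¬excl ∧ valid): {s1}.

{s1}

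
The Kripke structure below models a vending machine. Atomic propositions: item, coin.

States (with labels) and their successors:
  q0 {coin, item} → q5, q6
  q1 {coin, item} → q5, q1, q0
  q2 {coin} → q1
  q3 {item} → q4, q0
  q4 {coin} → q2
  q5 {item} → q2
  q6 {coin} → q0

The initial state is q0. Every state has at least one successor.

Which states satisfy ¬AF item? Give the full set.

none

States satisfying item: {q0, q1, q3, q5}.
States satisfying AF item: {q0, q1, q2, q3, q4, q5, q6}.
States satisfying ¬AF item: ∅.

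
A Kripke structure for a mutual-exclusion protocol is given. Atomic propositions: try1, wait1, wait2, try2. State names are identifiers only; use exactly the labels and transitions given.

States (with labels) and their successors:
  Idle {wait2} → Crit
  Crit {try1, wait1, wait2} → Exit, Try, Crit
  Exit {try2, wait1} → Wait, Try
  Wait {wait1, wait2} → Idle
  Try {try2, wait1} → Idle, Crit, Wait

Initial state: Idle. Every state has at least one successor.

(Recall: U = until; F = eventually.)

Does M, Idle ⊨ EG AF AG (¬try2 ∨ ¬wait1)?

States satisfying AF AG (¬try2 ∨ ¬wait1): ∅.
States satisfying EG AF AG (¬try2 ∨ ¬wait1): ∅.
No suitable path/successor from Idle witnesses the formula.
Idle ∉ Sat(EG AF AG (¬try2 ∨ ¬wait1)).

Violated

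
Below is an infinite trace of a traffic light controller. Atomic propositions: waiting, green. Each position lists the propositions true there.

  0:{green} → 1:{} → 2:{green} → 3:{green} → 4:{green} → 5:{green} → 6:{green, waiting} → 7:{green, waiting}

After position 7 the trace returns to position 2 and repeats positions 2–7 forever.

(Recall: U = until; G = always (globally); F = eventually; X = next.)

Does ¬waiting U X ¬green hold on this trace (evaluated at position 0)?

Yes

Walking from position 0: X ¬green first holds at position 0, and ¬waiting holds at every earlier position along the way, so ¬waiting U X ¬green holds.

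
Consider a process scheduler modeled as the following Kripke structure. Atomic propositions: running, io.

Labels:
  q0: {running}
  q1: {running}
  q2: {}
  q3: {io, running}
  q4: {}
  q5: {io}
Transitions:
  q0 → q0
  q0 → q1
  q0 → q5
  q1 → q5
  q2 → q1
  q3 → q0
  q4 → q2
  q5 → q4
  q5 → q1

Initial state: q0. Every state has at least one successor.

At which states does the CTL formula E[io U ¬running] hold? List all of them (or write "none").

States satisfying io: {q3, q5}.
States satisfying ¬running: {q2, q4, q5}.
States satisfying E[io U ¬running]: {q2, q4, q5}.

{q2, q4, q5}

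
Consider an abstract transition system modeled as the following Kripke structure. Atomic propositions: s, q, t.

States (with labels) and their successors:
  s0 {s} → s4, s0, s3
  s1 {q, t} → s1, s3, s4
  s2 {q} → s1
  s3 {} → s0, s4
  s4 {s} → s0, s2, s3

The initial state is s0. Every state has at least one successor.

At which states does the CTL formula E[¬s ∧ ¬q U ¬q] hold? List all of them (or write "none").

States satisfying ¬s ∧ ¬q: {s3}.
States satisfying ¬q: {s0, s3, s4}.
States satisfying E[¬s ∧ ¬q U ¬q]: {s0, s3, s4}.

{s0, s3, s4}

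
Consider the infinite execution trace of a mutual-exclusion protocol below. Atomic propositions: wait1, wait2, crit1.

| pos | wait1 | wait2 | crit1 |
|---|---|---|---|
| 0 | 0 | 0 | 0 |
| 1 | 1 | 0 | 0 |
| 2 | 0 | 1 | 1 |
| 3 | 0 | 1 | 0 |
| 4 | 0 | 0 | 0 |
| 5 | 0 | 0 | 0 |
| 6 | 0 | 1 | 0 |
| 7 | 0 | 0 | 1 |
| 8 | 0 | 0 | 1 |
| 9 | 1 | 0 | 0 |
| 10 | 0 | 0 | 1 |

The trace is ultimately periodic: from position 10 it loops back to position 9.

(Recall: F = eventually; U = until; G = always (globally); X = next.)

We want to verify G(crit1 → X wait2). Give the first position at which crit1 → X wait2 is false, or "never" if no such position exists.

7

Check crit1 → X wait2 at each position in order: 0 ✓, 1 ✓, 2 ✓, 3 ✓, 4 ✓, 5 ✓, 6 ✓.
At position 7 the labels are {crit1} and the next position 8 has {crit1}, so crit1 → X wait2 is false there. This is the first violation.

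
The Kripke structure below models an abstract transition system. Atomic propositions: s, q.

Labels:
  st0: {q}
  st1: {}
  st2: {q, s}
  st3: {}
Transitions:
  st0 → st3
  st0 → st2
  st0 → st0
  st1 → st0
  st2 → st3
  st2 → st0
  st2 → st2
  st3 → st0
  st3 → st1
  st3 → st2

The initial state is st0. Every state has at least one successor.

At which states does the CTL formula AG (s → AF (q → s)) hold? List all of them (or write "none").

States satisfying s → AF (q → s): {st0, st1, st2, st3}.
States satisfying AG (s → AF (q → s)): {st0, st1, st2, st3}.

{st0, st1, st2, st3}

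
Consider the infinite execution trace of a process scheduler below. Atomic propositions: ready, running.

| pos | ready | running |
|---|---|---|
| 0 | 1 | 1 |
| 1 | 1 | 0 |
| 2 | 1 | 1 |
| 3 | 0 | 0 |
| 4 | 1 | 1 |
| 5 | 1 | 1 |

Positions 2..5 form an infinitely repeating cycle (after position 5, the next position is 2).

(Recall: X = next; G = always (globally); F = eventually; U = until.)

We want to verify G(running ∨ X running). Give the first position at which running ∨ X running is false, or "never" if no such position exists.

running ∨ X running holds at every position 0..5, and those are all the positions the trace ever visits, so the invariant G(running ∨ X running) is never violated.

never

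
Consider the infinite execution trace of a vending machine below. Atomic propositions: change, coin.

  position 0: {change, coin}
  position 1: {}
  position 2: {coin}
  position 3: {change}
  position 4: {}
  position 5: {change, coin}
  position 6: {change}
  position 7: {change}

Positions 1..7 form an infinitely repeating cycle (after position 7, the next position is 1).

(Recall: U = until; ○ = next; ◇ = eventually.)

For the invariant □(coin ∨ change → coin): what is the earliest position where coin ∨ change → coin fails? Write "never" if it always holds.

3

Check coin ∨ change → coin at each position in order: 0 ✓, 1 ✓, 2 ✓.
At position 3 the labels are {change}, so coin ∨ change → coin is false there. This is the first violation.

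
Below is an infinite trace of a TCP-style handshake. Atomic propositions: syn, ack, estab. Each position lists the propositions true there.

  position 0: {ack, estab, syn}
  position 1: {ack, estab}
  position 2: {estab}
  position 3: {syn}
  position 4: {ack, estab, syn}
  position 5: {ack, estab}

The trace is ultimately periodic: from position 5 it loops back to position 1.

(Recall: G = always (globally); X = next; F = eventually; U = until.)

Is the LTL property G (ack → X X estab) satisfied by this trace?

ack → X X estab must hold at every position from 0 onward. It fails at position 1, so G (ack → X X estab) is false.
Positions where ack holds: 0, 1, 4, 5.
Check X X estab at each: 0→ok, 1→fails, 4→ok, 5→ok.

Does not hold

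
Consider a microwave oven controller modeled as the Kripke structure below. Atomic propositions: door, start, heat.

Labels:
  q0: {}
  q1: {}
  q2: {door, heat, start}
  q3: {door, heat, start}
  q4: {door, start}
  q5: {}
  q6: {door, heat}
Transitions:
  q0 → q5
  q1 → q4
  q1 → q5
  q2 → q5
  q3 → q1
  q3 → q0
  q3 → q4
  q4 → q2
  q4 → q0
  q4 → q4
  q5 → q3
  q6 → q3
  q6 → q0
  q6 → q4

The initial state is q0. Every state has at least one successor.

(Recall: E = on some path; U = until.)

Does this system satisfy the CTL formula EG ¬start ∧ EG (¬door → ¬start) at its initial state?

No

States satisfying ¬start: {q0, q1, q5, q6}.
States satisfying EG ¬start: ∅.
States satisfying ¬door → ¬start: {q0, q1, q2, q3, q4, q5, q6}.
States satisfying EG (¬door → ¬start): {q0, q1, q2, q3, q4, q5, q6}.
States satisfying EG ¬start ∧ EG (¬door → ¬start): ∅.
q0 ∉ Sat(EG ¬start ∧ EG (¬door → ¬start)).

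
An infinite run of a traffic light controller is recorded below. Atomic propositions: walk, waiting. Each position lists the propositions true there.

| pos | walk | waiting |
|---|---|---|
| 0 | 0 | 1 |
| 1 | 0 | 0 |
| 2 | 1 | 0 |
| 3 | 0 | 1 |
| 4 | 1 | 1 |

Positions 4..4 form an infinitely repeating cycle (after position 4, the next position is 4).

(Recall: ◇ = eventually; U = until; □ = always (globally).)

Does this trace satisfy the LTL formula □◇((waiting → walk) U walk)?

◇((waiting → walk) U walk) holds at every position 0..4, and those are all positions ever visited, so □◇((waiting → walk) U walk) holds.

Satisfied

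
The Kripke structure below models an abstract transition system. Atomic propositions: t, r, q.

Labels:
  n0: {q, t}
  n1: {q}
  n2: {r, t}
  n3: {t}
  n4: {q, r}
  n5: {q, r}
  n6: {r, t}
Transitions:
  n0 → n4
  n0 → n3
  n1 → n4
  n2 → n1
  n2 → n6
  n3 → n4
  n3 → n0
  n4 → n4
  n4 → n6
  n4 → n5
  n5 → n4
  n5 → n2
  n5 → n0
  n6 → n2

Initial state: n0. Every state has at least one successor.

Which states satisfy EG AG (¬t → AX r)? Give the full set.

States satisfying AG (¬t → AX r): ∅.
States satisfying EG AG (¬t → AX r): ∅.

none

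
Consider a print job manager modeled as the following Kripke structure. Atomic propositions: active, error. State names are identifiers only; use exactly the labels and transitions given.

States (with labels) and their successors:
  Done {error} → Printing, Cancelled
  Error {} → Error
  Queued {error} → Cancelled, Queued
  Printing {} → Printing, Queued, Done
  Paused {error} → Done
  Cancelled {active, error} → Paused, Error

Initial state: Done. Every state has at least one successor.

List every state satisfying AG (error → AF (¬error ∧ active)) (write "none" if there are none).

States satisfying error → AF (¬error ∧ active): {Error, Printing}.
States satisfying AG (error → AF (¬error ∧ active)): {Error}.

{Error}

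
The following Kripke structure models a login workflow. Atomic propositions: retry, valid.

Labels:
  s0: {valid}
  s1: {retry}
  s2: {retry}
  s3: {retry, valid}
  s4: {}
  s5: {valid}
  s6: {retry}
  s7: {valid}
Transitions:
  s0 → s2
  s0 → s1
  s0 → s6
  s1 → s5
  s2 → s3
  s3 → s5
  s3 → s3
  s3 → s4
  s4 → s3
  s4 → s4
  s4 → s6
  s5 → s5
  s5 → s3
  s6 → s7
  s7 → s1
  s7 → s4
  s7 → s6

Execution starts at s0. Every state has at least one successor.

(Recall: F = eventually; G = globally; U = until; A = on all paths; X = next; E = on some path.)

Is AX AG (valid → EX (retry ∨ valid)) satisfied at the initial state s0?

Satisfied

States satisfying AG (valid → EX (retry ∨ valid)): {s0, s1, s2, s3, s4, s5, s6, s7}.
States satisfying AX AG (valid → EX (retry ∨ valid)): {s0, s1, s2, s3, s4, s5, s6, s7}.
s0 ∈ Sat(AX AG (valid → EX (retry ∨ valid))).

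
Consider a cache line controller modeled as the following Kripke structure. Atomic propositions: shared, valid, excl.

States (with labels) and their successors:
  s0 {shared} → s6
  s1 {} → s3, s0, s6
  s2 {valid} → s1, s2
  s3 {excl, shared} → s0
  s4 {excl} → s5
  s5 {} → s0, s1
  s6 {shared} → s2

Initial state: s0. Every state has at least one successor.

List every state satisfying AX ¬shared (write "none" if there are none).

States satisfying ¬shared: {s1, s2, s4, s5}.
States satisfying AX ¬shared: {s2, s4, s6}.

{s2, s4, s6}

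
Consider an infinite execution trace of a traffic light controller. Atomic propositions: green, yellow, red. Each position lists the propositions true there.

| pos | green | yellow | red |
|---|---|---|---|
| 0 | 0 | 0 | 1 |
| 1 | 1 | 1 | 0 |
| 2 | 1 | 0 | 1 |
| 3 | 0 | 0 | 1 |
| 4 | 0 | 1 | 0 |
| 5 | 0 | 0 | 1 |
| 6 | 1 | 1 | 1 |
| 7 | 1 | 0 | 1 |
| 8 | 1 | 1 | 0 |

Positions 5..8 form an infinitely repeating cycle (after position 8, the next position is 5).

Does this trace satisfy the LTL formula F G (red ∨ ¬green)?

G (red ∨ ¬green) is false at every position 0..8, so it never becomes true and F G (red ∨ ¬green) fails.

No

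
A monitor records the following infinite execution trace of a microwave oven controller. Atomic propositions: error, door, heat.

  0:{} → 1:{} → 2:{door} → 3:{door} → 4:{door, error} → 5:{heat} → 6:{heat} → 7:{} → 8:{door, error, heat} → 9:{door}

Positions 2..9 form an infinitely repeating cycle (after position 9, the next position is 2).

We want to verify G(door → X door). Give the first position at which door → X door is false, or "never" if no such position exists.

Check door → X door at each position in order: 0 ✓, 1 ✓, 2 ✓, 3 ✓.
At position 4 the labels are {door, error} and the next position 5 has {heat}, so door → X door is false there. This is the first violation.

4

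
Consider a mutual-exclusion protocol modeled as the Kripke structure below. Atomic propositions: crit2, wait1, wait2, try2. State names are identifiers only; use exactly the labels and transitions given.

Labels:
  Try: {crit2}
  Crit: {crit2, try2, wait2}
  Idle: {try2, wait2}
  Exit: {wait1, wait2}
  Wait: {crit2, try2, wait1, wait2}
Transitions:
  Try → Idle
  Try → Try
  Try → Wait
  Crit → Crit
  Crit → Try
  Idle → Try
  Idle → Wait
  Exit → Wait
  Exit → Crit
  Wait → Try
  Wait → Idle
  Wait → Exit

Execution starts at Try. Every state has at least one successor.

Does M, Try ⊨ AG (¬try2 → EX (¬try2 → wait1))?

Holds

States satisfying ¬try2 → EX (¬try2 → wait1): {Try, Crit, Idle, Exit, Wait}.
States satisfying AG (¬try2 → EX (¬try2 → wait1)): {Try, Crit, Idle, Exit, Wait}.
Every state reachable from Try satisfies ¬try2 → EX (¬try2 → wait1).
Try ∈ Sat(AG (¬try2 → EX (¬try2 → wait1))).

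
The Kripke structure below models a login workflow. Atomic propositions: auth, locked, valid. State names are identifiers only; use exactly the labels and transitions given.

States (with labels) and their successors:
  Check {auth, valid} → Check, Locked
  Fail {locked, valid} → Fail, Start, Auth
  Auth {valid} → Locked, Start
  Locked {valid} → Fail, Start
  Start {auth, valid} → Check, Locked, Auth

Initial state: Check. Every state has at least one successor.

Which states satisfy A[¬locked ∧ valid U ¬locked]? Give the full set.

States satisfying ¬locked ∧ valid: {Check, Auth, Locked, Start}.
States satisfying ¬locked: {Check, Auth, Locked, Start}.
States satisfying A[¬locked ∧ valid U ¬locked]: {Check, Auth, Locked, Start}.

{Check, Auth, Locked, Start}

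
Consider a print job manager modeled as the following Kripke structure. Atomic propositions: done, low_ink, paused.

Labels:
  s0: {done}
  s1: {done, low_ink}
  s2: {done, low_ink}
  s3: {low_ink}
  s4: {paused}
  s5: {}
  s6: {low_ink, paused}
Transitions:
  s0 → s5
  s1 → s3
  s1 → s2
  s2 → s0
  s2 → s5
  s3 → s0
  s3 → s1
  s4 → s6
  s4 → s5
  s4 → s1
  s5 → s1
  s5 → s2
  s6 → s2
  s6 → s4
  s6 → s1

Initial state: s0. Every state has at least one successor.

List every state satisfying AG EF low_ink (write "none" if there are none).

{s0, s1, s2, s3, s4, s5, s6}

States satisfying EF low_ink: {s0, s1, s2, s3, s4, s5, s6}.
States satisfying AG EF low_ink: {s0, s1, s2, s3, s4, s5, s6}.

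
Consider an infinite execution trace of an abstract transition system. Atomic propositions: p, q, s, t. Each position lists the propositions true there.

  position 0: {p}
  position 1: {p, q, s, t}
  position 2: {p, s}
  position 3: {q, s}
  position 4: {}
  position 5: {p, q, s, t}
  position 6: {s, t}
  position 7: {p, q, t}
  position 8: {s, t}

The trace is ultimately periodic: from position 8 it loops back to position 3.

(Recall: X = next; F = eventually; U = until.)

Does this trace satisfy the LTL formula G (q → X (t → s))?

Satisfied

q → X (t → s) holds at every position 0..8, and those are all positions ever visited, so G (q → X (t → s)) holds.
Positions where q holds: 1, 3, 5, 7.
Check X (t → s) at each: 1→ok, 3→ok, 5→ok, 7→ok.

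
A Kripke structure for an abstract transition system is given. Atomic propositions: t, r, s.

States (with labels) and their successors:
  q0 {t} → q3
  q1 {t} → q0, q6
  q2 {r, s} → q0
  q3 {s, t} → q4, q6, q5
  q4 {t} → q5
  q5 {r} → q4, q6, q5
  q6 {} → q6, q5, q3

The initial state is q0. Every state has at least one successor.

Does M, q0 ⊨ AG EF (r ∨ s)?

States satisfying EF (r ∨ s): {q0, q1, q2, q3, q4, q5, q6}.
States satisfying AG EF (r ∨ s): {q0, q1, q2, q3, q4, q5, q6}.
Every state reachable from q0 satisfies EF (r ∨ s).
q0 ∈ Sat(AG EF (r ∨ s)).

Satisfied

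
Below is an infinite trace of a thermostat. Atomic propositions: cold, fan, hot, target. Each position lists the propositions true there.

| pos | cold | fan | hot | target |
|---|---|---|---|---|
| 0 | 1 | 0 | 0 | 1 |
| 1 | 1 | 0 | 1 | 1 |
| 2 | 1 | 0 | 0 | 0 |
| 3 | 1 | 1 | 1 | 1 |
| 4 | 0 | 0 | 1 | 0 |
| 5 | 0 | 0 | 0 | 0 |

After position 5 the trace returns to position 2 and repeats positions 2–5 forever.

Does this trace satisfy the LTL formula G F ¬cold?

Yes

F ¬cold holds at every position 0..5, and those are all positions ever visited, so G F ¬cold holds.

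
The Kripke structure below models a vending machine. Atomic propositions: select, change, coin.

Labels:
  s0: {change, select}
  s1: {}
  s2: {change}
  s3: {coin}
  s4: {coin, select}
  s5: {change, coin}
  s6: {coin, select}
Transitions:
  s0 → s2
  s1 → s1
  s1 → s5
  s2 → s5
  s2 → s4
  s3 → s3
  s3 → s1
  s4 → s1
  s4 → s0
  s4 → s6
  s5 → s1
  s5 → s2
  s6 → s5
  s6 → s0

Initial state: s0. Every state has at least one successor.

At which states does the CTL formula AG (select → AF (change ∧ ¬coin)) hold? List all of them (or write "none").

none

States satisfying select → AF (change ∧ ¬coin): {s0, s1, s2, s3, s5}.
States satisfying AG (select → AF (change ∧ ¬coin)): ∅.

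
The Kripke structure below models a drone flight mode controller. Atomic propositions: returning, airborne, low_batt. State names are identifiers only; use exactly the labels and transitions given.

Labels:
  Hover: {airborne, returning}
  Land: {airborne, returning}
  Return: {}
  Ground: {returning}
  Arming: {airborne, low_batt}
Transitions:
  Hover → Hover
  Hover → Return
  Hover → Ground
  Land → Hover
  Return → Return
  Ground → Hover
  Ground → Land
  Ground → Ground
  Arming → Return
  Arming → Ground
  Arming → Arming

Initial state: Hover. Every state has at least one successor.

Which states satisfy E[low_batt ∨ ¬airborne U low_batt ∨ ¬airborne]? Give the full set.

States satisfying low_batt ∨ ¬airborne: {Return, Ground, Arming}.
States satisfying E[low_batt ∨ ¬airborne U low_batt ∨ ¬airborne]: {Return, Ground, Arming}.

{Return, Ground, Arming}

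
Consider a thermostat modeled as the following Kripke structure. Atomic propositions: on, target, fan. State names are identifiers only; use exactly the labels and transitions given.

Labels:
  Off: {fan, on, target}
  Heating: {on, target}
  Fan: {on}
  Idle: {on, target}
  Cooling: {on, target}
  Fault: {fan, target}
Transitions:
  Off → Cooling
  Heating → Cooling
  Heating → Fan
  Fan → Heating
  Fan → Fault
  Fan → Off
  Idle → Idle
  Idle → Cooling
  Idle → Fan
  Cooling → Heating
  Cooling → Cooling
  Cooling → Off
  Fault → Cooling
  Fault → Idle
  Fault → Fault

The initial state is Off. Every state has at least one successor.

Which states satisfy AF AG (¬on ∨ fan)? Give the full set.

States satisfying AG (¬on ∨ fan): ∅.
States satisfying AF AG (¬on ∨ fan): ∅.

none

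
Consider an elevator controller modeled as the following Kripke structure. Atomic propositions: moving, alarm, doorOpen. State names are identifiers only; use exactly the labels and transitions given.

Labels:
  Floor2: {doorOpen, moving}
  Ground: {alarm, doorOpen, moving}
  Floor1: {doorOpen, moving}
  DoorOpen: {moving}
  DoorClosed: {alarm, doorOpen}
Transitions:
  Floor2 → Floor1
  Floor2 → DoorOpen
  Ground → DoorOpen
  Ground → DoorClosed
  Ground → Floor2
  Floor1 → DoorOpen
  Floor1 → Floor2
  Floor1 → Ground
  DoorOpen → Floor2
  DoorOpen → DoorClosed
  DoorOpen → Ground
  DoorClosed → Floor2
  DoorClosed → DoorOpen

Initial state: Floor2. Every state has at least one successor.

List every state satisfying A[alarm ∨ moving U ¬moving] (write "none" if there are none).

States satisfying alarm ∨ moving: {Floor2, Ground, Floor1, DoorOpen, DoorClosed}.
States satisfying ¬moving: {DoorClosed}.
States satisfying A[alarm ∨ moving U ¬moving]: {DoorClosed}.

{DoorClosed}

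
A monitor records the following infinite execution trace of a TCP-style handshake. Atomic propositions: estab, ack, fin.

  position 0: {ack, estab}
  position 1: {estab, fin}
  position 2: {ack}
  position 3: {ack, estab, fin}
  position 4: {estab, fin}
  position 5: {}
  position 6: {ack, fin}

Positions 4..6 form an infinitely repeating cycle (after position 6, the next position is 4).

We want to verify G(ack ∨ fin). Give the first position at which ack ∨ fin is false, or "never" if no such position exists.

5

Check ack ∨ fin at each position in order: 0 ✓, 1 ✓, 2 ✓, 3 ✓, 4 ✓.
At position 5 the labels are {}, so ack ∨ fin is false there. This is the first violation.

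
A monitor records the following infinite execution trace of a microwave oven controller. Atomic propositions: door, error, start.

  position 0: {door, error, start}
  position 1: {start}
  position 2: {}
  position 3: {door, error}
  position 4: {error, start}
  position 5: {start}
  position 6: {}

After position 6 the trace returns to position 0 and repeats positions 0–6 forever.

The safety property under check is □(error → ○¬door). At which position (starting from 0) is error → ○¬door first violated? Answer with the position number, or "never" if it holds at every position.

error → ○¬door holds at every position 0..6, and those are all the positions the trace ever visits, so the invariant □(error → ○¬door) is never violated.

never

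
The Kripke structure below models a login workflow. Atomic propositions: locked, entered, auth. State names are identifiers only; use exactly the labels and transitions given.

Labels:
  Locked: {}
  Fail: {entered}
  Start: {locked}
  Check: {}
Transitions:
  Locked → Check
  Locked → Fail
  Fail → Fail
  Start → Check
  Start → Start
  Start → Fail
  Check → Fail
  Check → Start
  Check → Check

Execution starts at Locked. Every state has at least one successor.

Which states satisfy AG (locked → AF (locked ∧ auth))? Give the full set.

States satisfying locked → AF (locked ∧ auth): {Locked, Fail, Check}.
States satisfying AG (locked → AF (locked ∧ auth)): {Fail}.

{Fail}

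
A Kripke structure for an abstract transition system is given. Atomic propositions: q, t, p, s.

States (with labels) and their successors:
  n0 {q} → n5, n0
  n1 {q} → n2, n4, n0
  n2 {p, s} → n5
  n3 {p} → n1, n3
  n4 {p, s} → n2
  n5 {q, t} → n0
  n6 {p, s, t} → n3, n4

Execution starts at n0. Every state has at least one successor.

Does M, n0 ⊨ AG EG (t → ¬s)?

Holds

States satisfying EG (t → ¬s): {n0, n1, n2, n3, n4, n5}.
States satisfying AG EG (t → ¬s): {n0, n1, n2, n3, n4, n5}.
Every state reachable from n0 satisfies EG (t → ¬s).
n0 ∈ Sat(AG EG (t → ¬s)).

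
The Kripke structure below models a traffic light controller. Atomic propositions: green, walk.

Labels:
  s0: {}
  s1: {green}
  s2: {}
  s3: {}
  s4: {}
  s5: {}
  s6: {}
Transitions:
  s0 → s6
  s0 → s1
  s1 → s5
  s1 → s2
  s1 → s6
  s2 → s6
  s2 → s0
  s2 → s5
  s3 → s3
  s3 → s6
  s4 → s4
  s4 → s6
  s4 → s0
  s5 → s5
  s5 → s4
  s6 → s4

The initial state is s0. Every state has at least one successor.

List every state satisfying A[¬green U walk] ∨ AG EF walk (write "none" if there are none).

none

States satisfying ¬green: {s0, s2, s3, s4, s5, s6}.
States satisfying walk: ∅.
States satisfying A[¬green U walk]: ∅.
States satisfying EF walk: ∅.
States satisfying AG EF walk: ∅.
States satisfying A[¬green U walk] ∨ AG EF walk: ∅.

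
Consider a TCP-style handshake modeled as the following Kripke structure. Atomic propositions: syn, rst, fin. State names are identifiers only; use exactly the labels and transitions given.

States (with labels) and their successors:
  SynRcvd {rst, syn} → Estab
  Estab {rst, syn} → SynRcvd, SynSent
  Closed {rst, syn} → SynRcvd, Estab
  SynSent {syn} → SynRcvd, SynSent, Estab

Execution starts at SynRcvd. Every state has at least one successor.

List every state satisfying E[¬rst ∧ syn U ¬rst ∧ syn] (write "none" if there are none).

{SynSent}

States satisfying ¬rst ∧ syn: {SynSent}.
States satisfying E[¬rst ∧ syn U ¬rst ∧ syn]: {SynSent}.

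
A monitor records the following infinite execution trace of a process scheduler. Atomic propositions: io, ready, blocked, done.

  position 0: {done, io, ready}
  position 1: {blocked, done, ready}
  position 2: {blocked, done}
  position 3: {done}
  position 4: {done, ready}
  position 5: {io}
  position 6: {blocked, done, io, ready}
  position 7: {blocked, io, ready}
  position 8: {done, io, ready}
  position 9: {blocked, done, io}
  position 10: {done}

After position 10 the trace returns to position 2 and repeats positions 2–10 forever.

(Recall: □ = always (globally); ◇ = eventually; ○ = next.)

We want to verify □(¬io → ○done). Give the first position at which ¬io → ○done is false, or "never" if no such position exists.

Check ¬io → ○done at each position in order: 0 ✓, 1 ✓, 2 ✓, 3 ✓.
At position 4 the labels are {done, ready} and the next position 5 has {io}, so ¬io → ○done is false there. This is the first violation.

4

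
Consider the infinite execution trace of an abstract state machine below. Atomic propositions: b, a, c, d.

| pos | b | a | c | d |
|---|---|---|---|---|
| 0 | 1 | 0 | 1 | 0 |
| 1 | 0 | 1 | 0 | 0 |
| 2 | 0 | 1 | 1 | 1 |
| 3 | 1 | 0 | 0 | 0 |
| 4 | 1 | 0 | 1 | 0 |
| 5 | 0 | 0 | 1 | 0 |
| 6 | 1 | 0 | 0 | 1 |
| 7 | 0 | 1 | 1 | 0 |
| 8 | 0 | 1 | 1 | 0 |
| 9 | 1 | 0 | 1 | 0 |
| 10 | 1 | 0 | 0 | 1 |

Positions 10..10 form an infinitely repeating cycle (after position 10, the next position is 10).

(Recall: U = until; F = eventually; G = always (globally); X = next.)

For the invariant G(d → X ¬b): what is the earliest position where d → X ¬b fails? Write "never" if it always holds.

Check d → X ¬b at each position in order: 0 ✓, 1 ✓.
At position 2 the labels are {a, c, d} and the next position 3 has {b}, so d → X ¬b is false there. This is the first violation.

2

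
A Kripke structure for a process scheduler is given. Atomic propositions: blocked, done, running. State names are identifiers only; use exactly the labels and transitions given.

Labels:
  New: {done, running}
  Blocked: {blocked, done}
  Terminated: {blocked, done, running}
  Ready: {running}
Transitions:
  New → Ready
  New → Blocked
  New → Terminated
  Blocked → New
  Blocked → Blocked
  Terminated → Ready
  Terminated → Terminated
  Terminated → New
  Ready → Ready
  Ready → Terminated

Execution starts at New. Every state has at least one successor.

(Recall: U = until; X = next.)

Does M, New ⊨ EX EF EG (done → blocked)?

Satisfied

States satisfying EF EG (done → blocked): {New, Blocked, Terminated, Ready}.
States satisfying EX EF EG (done → blocked): {New, Blocked, Terminated, Ready}.
New ∈ Sat(EX EF EG (done → blocked)).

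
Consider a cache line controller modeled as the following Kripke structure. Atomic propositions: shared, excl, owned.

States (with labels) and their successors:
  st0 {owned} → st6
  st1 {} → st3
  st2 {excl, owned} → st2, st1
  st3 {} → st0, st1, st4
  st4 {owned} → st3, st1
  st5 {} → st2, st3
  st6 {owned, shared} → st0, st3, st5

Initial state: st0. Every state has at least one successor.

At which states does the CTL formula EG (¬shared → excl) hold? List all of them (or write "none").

{st2}

States satisfying ¬shared → excl: {st2, st6}.
States satisfying EG (¬shared → excl): {st2}.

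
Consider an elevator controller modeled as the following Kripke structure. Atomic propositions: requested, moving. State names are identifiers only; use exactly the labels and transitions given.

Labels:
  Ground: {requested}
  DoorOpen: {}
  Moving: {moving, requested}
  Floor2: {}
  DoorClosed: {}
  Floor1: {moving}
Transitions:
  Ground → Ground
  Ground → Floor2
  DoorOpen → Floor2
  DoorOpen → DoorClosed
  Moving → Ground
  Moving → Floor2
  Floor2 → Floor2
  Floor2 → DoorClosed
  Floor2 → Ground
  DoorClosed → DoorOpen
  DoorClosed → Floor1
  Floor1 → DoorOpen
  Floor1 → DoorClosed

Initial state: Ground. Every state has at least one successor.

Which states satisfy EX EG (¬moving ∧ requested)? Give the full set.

States satisfying EG (¬moving ∧ requested): {Ground}.
States satisfying EX EG (¬moving ∧ requested): {Ground, Moving, Floor2}.

{Ground, Moving, Floor2}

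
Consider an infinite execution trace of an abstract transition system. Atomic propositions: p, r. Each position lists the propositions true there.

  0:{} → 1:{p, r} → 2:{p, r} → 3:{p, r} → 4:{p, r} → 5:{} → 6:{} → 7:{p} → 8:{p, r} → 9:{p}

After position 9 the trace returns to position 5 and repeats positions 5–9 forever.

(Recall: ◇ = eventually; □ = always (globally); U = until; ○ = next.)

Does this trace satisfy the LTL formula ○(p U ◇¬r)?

The position after 0 is 1; p U ◇¬r is true there.

Holds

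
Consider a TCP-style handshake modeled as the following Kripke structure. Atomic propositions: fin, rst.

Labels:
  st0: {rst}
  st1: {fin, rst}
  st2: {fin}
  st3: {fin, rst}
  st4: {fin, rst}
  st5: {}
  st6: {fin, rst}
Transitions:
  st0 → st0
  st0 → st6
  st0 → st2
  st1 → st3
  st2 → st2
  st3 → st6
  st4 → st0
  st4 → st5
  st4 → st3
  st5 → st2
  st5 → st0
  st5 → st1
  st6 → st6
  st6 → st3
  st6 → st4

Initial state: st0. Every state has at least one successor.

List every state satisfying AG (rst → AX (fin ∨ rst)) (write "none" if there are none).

{st2}

States satisfying rst → AX (fin ∨ rst): {st0, st1, st2, st3, st5, st6}.
States satisfying AG (rst → AX (fin ∨ rst)): {st2}.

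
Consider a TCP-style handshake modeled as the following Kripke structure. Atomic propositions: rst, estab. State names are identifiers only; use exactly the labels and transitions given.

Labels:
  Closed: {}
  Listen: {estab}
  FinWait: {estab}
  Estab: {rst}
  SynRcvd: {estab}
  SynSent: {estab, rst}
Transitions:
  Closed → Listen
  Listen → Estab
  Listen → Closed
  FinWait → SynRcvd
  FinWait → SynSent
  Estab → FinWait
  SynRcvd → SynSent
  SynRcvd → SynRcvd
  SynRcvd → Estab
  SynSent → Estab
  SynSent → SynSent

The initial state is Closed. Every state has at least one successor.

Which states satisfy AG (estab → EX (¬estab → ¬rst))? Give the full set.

States satisfying estab → EX (¬estab → ¬rst): {Closed, Listen, FinWait, Estab, SynRcvd, SynSent}.
States satisfying AG (estab → EX (¬estab → ¬rst)): {Closed, Listen, FinWait, Estab, SynRcvd, SynSent}.

{Closed, Listen, FinWait, Estab, SynRcvd, SynSent}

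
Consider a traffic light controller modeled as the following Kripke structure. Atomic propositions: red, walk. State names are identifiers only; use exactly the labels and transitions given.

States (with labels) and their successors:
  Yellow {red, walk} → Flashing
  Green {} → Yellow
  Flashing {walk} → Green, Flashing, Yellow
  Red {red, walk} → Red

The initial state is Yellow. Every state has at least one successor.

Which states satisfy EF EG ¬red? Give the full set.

{Yellow, Green, Flashing}

States satisfying EG ¬red: {Flashing}.
States satisfying EF EG ¬red: {Yellow, Green, Flashing}.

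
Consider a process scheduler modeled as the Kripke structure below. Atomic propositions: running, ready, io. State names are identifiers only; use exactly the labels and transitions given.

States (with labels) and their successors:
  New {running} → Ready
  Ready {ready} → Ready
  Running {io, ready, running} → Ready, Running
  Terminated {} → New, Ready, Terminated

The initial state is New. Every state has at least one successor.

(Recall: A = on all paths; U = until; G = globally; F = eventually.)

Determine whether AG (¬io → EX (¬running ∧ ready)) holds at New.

States satisfying ¬io → EX (¬running ∧ ready): {New, Ready, Running, Terminated}.
States satisfying AG (¬io → EX (¬running ∧ ready)): {New, Ready, Running, Terminated}.
Every state reachable from New satisfies ¬io → EX (¬running ∧ ready).
New ∈ Sat(AG (¬io → EX (¬running ∧ ready))).

Yes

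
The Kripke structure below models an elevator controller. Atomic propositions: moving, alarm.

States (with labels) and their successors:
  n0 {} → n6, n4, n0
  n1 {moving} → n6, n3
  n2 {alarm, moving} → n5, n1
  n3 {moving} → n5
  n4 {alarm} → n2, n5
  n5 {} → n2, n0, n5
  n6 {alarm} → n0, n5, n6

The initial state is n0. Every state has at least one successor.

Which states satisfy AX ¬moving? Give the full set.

{n0, n3, n6}

States satisfying ¬moving: {n0, n4, n5, n6}.
States satisfying AX ¬moving: {n0, n3, n6}.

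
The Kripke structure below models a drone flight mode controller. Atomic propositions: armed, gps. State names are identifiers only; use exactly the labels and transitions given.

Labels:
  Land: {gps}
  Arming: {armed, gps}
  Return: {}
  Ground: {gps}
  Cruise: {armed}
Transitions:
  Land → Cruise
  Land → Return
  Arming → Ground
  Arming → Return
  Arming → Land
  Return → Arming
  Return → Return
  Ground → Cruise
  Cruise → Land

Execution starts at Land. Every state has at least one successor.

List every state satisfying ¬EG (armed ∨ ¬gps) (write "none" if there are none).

{Land, Ground, Cruise}

States satisfying armed ∨ ¬gps: {Arming, Return, Cruise}.
States satisfying EG (armed ∨ ¬gps): {Arming, Return}.
States satisfying ¬EG (armed ∨ ¬gps): {Land, Ground, Cruise}.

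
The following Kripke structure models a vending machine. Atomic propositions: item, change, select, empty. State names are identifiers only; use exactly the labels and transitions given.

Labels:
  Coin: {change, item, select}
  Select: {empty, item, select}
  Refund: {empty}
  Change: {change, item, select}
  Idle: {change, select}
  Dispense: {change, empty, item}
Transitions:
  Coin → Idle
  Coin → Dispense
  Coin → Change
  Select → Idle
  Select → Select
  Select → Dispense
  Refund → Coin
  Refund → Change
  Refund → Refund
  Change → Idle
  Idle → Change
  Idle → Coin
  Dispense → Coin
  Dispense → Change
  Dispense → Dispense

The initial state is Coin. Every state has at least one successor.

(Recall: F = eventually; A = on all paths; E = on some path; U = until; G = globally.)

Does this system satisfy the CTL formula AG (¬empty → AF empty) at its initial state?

States satisfying ¬empty → AF empty: {Select, Refund, Dispense}.
States satisfying AG (¬empty → AF empty): ∅.
Change is reachable from Coin and violates ¬empty → AF empty, so AG fails at Coin.
Coin ∉ Sat(AG (¬empty → AF empty)).

Does not hold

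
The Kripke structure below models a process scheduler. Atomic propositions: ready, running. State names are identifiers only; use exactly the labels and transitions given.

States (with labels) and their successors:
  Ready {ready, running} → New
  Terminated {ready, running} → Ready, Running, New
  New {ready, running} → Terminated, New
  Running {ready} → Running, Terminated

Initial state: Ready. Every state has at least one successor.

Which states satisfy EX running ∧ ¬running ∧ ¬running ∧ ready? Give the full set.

{Running}

States satisfying running: {Ready, Terminated, New}.
States satisfying EX running: {Ready, Terminated, New, Running}.
States satisfying ¬running: {Running}.
States satisfying ¬running ∧ ready: {Running}.
States satisfying ¬running ∧ ¬running ∧ ready: {Running}.
States satisfying EX running ∧ ¬running ∧ ¬running ∧ ready: {Running}.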